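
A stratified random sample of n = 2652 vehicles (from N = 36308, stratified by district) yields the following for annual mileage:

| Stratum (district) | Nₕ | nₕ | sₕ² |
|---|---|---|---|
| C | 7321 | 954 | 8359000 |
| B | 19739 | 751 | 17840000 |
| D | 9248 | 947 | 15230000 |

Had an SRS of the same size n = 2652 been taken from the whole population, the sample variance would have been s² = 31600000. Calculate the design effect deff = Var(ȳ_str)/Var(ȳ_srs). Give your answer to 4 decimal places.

Var(ȳ_str) = Σ Wₕ²(1−fₕ)sₕ²/nₕ with Wₕ = Nₕ/36308:
  C: (7321/36308)²·(1−954/7321)·8359000/954 = 309.81793
  B: (19739/36308)²·(1−751/19739)·17840000/751 = 6753.9001
  D: (9248/36308)²·(1−947/9248)·15230000/947 = 936.53391
  → Var(ȳ_str) = 8000.2519.
Var(ȳ_srs) = (1 − 2652/36308)·31600000/2652 = 11045.204.
deff = 8000.2519 / 11045.204 = 0.7243.

0.7243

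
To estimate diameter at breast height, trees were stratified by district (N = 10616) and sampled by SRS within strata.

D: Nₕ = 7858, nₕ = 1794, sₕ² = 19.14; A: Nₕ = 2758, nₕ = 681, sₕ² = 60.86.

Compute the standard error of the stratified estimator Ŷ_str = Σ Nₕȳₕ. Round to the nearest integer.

Var(Ŷ_str) = Σₕ Nₕ²(1 − fₕ)sₕ²/nₕ.
D: 7858²·(1 − 1794/7858)·19.14/1794 = 508382.64.
A: 2758²·(1 − 681/2758)·60.86/681 = 511935.91.
Sum = 1.0203186 × 10^6.
SE = √(1.0203186 × 10^6) = 1010.

1010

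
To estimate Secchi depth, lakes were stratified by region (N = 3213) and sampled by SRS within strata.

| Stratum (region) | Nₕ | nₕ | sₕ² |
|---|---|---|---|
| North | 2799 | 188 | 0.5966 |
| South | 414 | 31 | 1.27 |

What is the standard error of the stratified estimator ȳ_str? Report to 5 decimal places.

0.05363

Var(ȳ_str) = Σₕ Wₕ²(1 − fₕ)sₕ²/nₕ with Wₕ = Nₕ/N, N = 3213.
North: Wₕ = 0.87114846; term = 0.87114846²·(1 − 0.06716685)·0.5966/188 = 0.0022465377.
South: Wₕ = 0.12885154; term = 0.12885154²·(1 − 0.07487923)·1.27/31 = 6.2924488 × 10^-4.
Sum = 0.0028757826.
SE = √(0.0028757826) = 0.05363.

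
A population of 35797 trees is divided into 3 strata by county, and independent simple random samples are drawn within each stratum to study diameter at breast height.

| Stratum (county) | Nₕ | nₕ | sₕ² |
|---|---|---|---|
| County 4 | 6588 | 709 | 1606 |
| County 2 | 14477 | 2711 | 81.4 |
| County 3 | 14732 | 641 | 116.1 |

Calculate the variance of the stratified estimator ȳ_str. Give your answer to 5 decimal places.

Var(ȳ_str) = Σₕ Wₕ²(1 − fₕ)sₕ²/nₕ with Wₕ = Nₕ/N, N = 35797.
County 4: Wₕ = 0.18403777; term = 0.18403777²·(1 − 0.10761991)·1606/709 = 0.06846413.
County 2: Wₕ = 0.40441936; term = 0.40441936²·(1 − 0.18726255)·81.4/2711 = 0.003991251.
County 3: Wₕ = 0.41154287; term = 0.41154287²·(1 − 0.04351072)·116.1/641 = 0.029341645.
Sum = 0.10179703.

0.10180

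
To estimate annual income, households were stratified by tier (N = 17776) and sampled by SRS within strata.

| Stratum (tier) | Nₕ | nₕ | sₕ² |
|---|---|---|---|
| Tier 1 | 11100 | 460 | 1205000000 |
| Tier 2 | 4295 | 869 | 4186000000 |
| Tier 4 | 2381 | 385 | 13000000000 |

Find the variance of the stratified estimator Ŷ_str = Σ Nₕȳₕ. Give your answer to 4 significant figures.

Var(Ŷ_str) = Σₕ Nₕ²(1 − fₕ)sₕ²/nₕ.
Tier 1: 11100²·(1 − 460/11100)·1205000000/460 = 3.0938113 × 10^14.
Tier 2: 4295²·(1 − 869/4295)·4186000000/869 = 7.0881023 × 10^13.
Tier 4: 2381²·(1 − 385/2381)·13000000000/385 = 1.6047322 × 10^14.
Sum = 5.4073537 × 10^14.

5.407 × 10^14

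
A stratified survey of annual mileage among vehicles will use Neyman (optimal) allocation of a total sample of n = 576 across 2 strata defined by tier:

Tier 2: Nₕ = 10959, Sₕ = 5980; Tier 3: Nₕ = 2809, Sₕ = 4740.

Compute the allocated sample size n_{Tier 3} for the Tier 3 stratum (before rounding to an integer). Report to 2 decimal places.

97.26

Neyman allocation: nₕ = n·NₕSₕ / Σⱼ NⱼSⱼ.
Σ NⱼSⱼ = 10959·5980 + 2809·4740 = 7.884948 × 10^7.
n_{Tier 3} = 576·2809·4740 / (7.884948 × 10^7) = 97.26.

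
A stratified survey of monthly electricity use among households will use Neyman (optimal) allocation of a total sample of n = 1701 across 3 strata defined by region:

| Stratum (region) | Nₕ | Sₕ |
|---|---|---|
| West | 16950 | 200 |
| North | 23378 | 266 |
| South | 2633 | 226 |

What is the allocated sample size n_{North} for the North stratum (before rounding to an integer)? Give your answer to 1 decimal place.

Neyman allocation: nₕ = n·NₕSₕ / Σⱼ NⱼSⱼ.
Σ NⱼSⱼ = 16950·200 + 23378·266 + 2633·226 = 1.0203606 × 10^7.
n_{North} = 1701·23378·266 / (1.0203606 × 10^7) = 1036.7.

1036.7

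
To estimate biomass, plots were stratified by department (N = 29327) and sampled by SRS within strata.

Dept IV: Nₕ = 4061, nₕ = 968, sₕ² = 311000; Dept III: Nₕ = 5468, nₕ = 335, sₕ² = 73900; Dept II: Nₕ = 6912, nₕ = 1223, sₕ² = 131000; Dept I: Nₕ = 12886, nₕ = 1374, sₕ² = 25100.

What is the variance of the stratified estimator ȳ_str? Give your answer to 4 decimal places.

Var(ȳ_str) = Σₕ Wₕ²(1 − fₕ)sₕ²/nₕ with Wₕ = Nₕ/N, N = 29327.
Dept IV: Wₕ = 0.13847308; term = 0.13847308²·(1 − 0.23836493)·311000/968 = 4.6920503.
Dept III: Wₕ = 0.18644935; term = 0.18644935²·(1 − 0.06126554)·73900/335 = 7.1988666.
Dept II: Wₕ = 0.23568725; term = 0.23568725²·(1 − 0.17693866)·131000/1223 = 4.8972156.
Dept I: Wₕ = 0.43939032; term = 0.43939032²·(1 − 0.10662735)·25100/1374 = 3.1507984.
Sum = 19.938931.

19.9389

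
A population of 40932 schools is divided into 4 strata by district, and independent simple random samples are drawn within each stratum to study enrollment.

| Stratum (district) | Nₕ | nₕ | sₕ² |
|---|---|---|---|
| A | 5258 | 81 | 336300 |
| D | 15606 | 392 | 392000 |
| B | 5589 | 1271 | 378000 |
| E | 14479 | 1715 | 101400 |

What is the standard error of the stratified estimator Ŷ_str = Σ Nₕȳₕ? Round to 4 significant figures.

607100

Var(Ŷ_str) = Σₕ Nₕ²(1 − fₕ)sₕ²/nₕ.
A: 5258²·(1 − 81/5258)·336300/81 = 1.1301617 × 10^11.
D: 15606²·(1 − 392/15606)·392000/392 = 2.3742968 × 10^11.
B: 5589²·(1 − 1271/5589)·378000/1271 = 7.1773314 × 10^9.
E: 14479²·(1 − 1715/14479)·101400/1715 = 1.0926956 × 10^10.
Sum = 3.6855014 × 10^11.
SE = √(3.6855014 × 10^11) = 607100.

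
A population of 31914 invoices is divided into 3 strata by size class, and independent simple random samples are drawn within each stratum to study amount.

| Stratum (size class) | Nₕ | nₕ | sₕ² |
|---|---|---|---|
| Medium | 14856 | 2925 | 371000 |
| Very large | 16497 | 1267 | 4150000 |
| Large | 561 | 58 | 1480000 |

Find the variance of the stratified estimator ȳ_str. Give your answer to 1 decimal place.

Var(ȳ_str) = Σₕ Wₕ²(1 − fₕ)sₕ²/nₕ with Wₕ = Nₕ/N, N = 31914.
Medium: Wₕ = 0.46550103; term = 0.46550103²·(1 − 0.19689015)·371000/2925 = 22.073149.
Very large: Wₕ = 0.51692047; term = 0.51692047²·(1 − 0.07680184)·4150000/1267 = 808.00468.
Large: Wₕ = 0.01757849; term = 0.01757849²·(1 − 0.10338681)·1480000/58 = 7.0697179.
Sum = 837.14755.

837.1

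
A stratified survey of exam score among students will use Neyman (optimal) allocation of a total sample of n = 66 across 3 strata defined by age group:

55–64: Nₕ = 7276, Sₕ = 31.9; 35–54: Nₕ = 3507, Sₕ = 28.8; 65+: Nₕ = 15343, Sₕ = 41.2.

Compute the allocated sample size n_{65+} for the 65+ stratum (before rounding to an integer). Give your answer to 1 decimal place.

43.2

Neyman allocation: nₕ = n·NₕSₕ / Σⱼ NⱼSⱼ.
Σ NⱼSⱼ = 7276·31.9 + 3507·28.8 + 15343·41.2 = 965237.6.
n_{65+} = 66·15343·41.2 / 965237.6 = 43.2.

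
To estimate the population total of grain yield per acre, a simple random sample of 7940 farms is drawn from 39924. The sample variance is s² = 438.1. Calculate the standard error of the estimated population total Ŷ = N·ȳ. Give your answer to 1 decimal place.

8393.8

Var(Ŷ) = N²·Var(ȳ) = N²·(1 − n/N)·s²/n.
f = 7940/39924 = 0.19887787; Var(ȳ) = 0.80112213·438.1/7940 = 0.044202973.
Var(Ŷ) = 39924² · 0.044202973 = 7.0456258 × 10^7.
SE(Ŷ) = √(7.0456258 × 10^7) = 8393.8.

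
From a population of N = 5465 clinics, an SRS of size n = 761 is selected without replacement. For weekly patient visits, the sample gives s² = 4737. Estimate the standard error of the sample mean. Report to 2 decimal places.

Under SRS without replacement, Var(ȳ) = (1 − f)·s²/n with f = n/N = 761/5465 = 0.13924977.
Var(ȳ) = (1 − 0.13924977)·4737/761 = 0.86075023·6.2247043 = 5.3579157.
SE(ȳ) = √(5.3579157) = 2.31.

2.31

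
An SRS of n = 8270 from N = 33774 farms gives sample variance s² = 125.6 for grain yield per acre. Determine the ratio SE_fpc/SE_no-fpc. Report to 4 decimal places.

f = n/N = 8270/33774 = 0.24486291.
SE_no-fpc = √(s²/n) = 0.12323727; SE_fpc = √((1−f)s²/n) = 0.10709149.
Ratio = √(1−f) = 0.86898624.

0.8690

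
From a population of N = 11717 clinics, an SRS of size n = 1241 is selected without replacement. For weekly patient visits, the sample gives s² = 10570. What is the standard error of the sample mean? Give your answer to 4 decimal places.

Under SRS without replacement, Var(ȳ) = (1 − f)·s²/n with f = n/N = 1241/11717 = 0.10591448.
Var(ȳ) = (1 − 0.10591448)·10570/1241 = 0.89408552·8.5173247 = 7.6152167.
SE(ȳ) = √(7.6152167) = 2.7596.

2.7596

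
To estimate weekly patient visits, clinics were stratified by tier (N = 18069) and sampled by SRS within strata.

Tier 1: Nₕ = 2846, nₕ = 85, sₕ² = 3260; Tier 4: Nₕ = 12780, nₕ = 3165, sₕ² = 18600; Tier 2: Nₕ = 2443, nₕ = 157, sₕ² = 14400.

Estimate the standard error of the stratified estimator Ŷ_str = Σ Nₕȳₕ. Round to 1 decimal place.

Var(Ŷ_str) = Σₕ Nₕ²(1 − fₕ)sₕ²/nₕ.
Tier 1: 2846²·(1 − 85/2846)·3260/85 = 3.0136997 × 10^8.
Tier 4: 12780²·(1 − 3165/12780)·18600/3165 = 7.2213663 × 10^8.
Tier 2: 2443²·(1 − 157/2443)·14400/157 = 5.1222708 × 10^8.
Sum = 1.5357337 × 10^9.
SE = √(1.5357337 × 10^9) = 39188.4.

39188.4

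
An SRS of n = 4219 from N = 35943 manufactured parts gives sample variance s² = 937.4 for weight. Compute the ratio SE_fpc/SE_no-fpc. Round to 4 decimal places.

f = n/N = 4219/35943 = 0.11738030.
SE_no-fpc = √(s²/n) = 0.47136541; SE_fpc = √((1−f)s²/n) = 0.44283763.
Ratio = √(1−f) = 0.93947842.

0.9395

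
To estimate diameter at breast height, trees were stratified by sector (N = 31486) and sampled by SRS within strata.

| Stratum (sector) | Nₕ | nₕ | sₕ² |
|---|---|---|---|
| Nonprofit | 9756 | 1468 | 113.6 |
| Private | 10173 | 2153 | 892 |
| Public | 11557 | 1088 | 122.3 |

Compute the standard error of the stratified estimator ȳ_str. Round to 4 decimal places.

Var(ȳ_str) = Σₕ Wₕ²(1 − fₕ)sₕ²/nₕ with Wₕ = Nₕ/N, N = 31486.
Nonprofit: Wₕ = 0.30985200; term = 0.30985200²·(1 − 0.15047150)·113.6/1468 = 0.0063115907.
Private: Wₕ = 0.32309598; term = 0.32309598²·(1 − 0.21163865)·892/2153 = 0.034096457.
Public: Wₕ = 0.36705202; term = 0.36705202²·(1 − 0.09414208)·122.3/1088 = 0.013718698.
Sum = 0.054126746.
SE = √(0.054126746) = 0.2327.

0.2327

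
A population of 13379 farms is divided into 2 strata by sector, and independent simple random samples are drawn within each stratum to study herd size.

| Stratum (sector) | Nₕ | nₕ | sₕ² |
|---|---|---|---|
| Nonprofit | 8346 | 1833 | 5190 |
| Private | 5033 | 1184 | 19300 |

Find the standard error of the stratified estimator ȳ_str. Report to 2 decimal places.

Var(ȳ_str) = Σₕ Wₕ²(1 − fₕ)sₕ²/nₕ with Wₕ = Nₕ/N, N = 13379.
Nonprofit: Wₕ = 0.62381344; term = 0.62381344²·(1 − 0.21962617)·5190/1833 = 0.85983881.
Private: Wₕ = 0.37618656; term = 0.37618656²·(1 − 0.23524737)·19300/1184 = 1.7641404.
Sum = 2.6239792.
SE = √(2.6239792) = 1.62.

1.62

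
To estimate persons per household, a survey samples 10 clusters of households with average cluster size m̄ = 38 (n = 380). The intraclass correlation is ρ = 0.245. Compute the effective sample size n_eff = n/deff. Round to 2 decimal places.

37.75

deff = 1 + (38 − 1)·0.245 = 1 + 9.065 = 10.065.
n_eff = 380 / 10.065 = 37.75.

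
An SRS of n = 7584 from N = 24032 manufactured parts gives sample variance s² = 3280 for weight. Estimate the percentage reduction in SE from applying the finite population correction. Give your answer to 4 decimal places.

f = n/N = 7584/24032 = 0.31557923.
SE_no-fpc = √(s²/n) = 0.6576393; SE_fpc = √((1−f)s²/n) = 0.5440632.
Ratio = √(1−f) = 0.82729727. Reduction = 100·(1 − 0.82729727) = 17.2703%.

17.2703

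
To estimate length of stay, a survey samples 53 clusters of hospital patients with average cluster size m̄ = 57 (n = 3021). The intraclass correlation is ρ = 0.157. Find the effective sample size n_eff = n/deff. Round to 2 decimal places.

deff = 1 + (57 − 1)·0.157 = 1 + 8.792 = 9.792.
n_eff = 3021 / 9.792 = 308.52.

308.52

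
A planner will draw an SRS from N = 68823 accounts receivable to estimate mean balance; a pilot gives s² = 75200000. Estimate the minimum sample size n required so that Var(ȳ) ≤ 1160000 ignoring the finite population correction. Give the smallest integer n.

65

Without fpc, n₀ = s²/D = 75200000/1160000 = 64.8276.
Rounding up, n = 65.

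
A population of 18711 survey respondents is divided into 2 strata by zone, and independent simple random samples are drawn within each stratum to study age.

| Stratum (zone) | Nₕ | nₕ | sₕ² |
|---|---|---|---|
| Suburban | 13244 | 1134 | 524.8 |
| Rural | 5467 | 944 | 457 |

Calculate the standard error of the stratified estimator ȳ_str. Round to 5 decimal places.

Var(ȳ_str) = Σₕ Wₕ²(1 − fₕ)sₕ²/nₕ with Wₕ = Nₕ/N, N = 18711.
Suburban: Wₕ = 0.70781893; term = 0.70781893²·(1 − 0.08562368)·524.8/1134 = 0.21200695.
Rural: Wₕ = 0.29218107; term = 0.29218107²·(1 − 0.17267240)·457/944 = 0.034192107.
Sum = 0.24619906.
SE = √(0.24619906) = 0.49618.

0.49618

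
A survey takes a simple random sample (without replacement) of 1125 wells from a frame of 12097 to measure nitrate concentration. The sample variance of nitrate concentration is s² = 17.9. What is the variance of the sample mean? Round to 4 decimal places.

0.0144

Under SRS without replacement, Var(ȳ) = (1 − f)·s²/n with f = n/N = 1125/12097 = 0.09299826.
Var(ȳ) = (1 − 0.09299826)·17.9/1125 = 0.90700174·0.015911111 = 0.014431405.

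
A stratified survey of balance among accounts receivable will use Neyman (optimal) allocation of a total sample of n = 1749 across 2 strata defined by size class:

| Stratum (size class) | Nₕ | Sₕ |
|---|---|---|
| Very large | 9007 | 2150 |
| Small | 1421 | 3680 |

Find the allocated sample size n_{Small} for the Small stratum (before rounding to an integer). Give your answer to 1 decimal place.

Neyman allocation: nₕ = n·NₕSₕ / Σⱼ NⱼSⱼ.
Σ NⱼSⱼ = 9007·2150 + 1421·3680 = 2.459433 × 10^7.
n_{Small} = 1749·1421·3680 / (2.459433 × 10^7) = 371.9.

371.9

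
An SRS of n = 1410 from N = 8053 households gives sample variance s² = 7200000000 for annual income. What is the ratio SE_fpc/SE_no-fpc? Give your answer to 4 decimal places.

f = n/N = 1410/8053 = 0.17509003.
SE_no-fpc = √(s²/n) = 2259.7307; SE_fpc = √((1−f)s²/n) = 2052.3904.
Ratio = √(1−f) = 0.90824555.

0.9082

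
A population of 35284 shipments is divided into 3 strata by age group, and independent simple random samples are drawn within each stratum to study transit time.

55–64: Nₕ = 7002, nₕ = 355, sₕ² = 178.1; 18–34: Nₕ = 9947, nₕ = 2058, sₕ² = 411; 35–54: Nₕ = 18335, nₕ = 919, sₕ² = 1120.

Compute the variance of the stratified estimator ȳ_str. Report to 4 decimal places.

Var(ȳ_str) = Σₕ Wₕ²(1 − fₕ)sₕ²/nₕ with Wₕ = Nₕ/N, N = 35284.
55–64: Wₕ = 0.19844689; term = 0.19844689²·(1 − 0.05069980)·178.1/355 = 0.01875546.
18–34: Wₕ = 0.28191248; term = 0.28191248²·(1 − 0.20689655)·411/2058 = 0.012587947.
35–54: Wₕ = 0.51964063; term = 0.51964063²·(1 − 0.05012272)·1120/919 = 0.31259082.
Sum = 0.34393423.

0.3439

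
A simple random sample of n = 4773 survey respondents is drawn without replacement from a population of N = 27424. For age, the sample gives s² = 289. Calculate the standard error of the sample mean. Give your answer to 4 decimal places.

Under SRS without replacement, Var(ȳ) = (1 − f)·s²/n with f = n/N = 4773/27424 = 0.17404463.
Var(ȳ) = (1 − 0.17404463)·289/4773 = 0.82595537·0.060548921 = 0.050010706.
SE(ȳ) = √(0.050010706) = 0.2236.

0.2236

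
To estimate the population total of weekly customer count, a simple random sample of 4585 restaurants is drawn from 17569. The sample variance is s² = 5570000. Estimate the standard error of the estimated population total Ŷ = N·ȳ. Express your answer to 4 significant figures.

526400

Var(Ŷ) = N²·Var(ȳ) = N²·(1 − n/N)·s²/n.
f = 4585/17569 = 0.26097103; Var(ȳ) = 0.73902897·5570000/4585 = 897.79528.
Var(Ŷ) = 17569² · 897.79528 = 2.7712225 × 10^11.
SE(Ŷ) = √(2.7712225 × 10^11) = 526400.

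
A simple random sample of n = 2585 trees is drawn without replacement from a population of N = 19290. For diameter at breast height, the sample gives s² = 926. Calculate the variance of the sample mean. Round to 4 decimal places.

Under SRS without replacement, Var(ȳ) = (1 − f)·s²/n with f = n/N = 2585/19290 = 0.13400726.
Var(ȳ) = (1 − 0.13400726)·926/2585 = 0.86599274·0.3582205 = 0.31021636.

0.3102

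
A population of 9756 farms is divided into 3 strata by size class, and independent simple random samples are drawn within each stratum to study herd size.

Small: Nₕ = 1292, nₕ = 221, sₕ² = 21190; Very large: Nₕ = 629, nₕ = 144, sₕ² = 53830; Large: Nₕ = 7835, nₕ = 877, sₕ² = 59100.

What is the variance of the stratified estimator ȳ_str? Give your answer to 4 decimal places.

41.1904

Var(ȳ_str) = Σₕ Wₕ²(1 − fₕ)sₕ²/nₕ with Wₕ = Nₕ/N, N = 9756.
Small: Wₕ = 0.13243132; term = 0.13243132²·(1 − 0.17105263)·21190/221 = 1.3939496.
Very large: Wₕ = 0.06447314; term = 0.06447314²·(1 − 0.22893482)·53830/144 = 1.1981486.
Large: Wₕ = 0.80309553; term = 0.80309553²·(1 − 0.11193363)·59100/877 = 38.59826.
Sum = 41.190358.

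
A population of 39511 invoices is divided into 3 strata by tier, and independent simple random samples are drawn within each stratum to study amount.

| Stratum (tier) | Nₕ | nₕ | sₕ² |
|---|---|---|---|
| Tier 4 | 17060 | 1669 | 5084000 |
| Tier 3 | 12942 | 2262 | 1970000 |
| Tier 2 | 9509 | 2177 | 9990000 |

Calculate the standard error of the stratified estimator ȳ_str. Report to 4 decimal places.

Var(ȳ_str) = Σₕ Wₕ²(1 − fₕ)sₕ²/nₕ with Wₕ = Nₕ/N, N = 39511.
Tier 4: Wₕ = 0.43177849; term = 0.43177849²·(1 − 0.09783118)·5084000/1669 = 512.3409.
Tier 3: Wₕ = 0.32755435; term = 0.32755435²·(1 − 0.17477979)·1970000/2262 = 77.109916.
Tier 2: Wₕ = 0.24066716; term = 0.24066716²·(1 − 0.22894100)·9990000/2177 = 204.94075.
Sum = 794.39157.
SE = √(794.39157) = 28.1850.

28.1850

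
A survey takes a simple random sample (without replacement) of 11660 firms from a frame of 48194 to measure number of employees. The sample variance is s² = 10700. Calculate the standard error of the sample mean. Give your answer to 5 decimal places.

Under SRS without replacement, Var(ȳ) = (1 − f)·s²/n with f = n/N = 11660/48194 = 0.24193883.
Var(ȳ) = (1 − 0.24193883)·10700/11660 = 0.75806117·0.91766724 = 0.6956479.
SE(ȳ) = √(0.6956479) = 0.83406.

0.83406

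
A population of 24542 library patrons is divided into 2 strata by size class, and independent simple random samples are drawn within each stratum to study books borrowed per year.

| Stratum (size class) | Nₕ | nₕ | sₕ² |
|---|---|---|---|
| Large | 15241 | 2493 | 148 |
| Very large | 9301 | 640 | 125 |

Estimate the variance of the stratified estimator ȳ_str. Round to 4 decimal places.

0.0453

Var(ȳ_str) = Σₕ Wₕ²(1 − fₕ)sₕ²/nₕ with Wₕ = Nₕ/N, N = 24542.
Large: Wₕ = 0.62101703; term = 0.62101703²·(1 − 0.16357194)·148/2493 = 0.019150277.
Very large: Wₕ = 0.37898297; term = 0.37898297²·(1 − 0.06880981)·125/640 = 0.026122084.
Sum = 0.045272361.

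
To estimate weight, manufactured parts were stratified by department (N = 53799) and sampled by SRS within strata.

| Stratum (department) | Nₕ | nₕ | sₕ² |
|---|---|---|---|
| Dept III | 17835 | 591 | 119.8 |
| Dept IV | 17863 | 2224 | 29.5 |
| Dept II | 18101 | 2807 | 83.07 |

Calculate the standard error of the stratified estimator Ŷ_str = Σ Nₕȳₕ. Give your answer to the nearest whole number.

8616

Var(Ŷ_str) = Σₕ Nₕ²(1 − fₕ)sₕ²/nₕ.
Dept III: 17835²·(1 − 591/17835)·119.8/591 = 6.2341962 × 10^7.
Dept IV: 17863²·(1 − 2224/17863)·29.5/2224 = 3.7055324 × 10^6.
Dept II: 18101²·(1 − 2807/18101)·83.07/2807 = 8.1926698 × 10^6.
Sum = 7.4240164 × 10^7.
SE = √(7.4240164 × 10^7) = 8616.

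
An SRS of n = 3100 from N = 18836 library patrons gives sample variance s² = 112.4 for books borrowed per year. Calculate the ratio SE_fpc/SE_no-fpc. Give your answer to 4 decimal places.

0.9140

f = n/N = 3100/18836 = 0.16457847.
SE_no-fpc = √(s²/n) = 0.1904155; SE_fpc = √((1−f)s²/n) = 0.17404243.
Ratio = √(1−f) = 0.91401397.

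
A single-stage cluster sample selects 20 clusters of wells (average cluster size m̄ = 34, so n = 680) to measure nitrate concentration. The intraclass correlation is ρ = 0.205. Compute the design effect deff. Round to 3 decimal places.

deff = 1 + (34 − 1)·0.205 = 1 + 6.765 = 7.765.

7.765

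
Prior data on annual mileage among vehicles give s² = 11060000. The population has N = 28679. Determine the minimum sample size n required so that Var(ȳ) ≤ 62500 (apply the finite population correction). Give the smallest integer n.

176

Without fpc, n₀ = s²/D = 11060000/62500 = 176.9600.
With fpc, (1 − n/N)·s²/n ≤ D requires n ≥ n₀/(1 + n₀/N) = 176.9600/(1 + 176.9600/28679) = 175.8748.
Rounding up, n = 176.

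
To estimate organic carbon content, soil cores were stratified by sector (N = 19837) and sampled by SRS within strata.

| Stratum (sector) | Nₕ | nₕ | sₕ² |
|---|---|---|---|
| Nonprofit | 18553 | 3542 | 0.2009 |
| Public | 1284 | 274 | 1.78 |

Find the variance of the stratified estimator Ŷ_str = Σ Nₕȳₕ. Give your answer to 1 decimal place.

Var(Ŷ_str) = Σₕ Nₕ²(1 − fₕ)sₕ²/nₕ.
Nonprofit: 18553²·(1 − 3542/18553)·0.2009/3542 = 15796.292.
Public: 1284²·(1 − 274/1284)·1.78/274 = 8424.727.
Sum = 24221.019.

24221.0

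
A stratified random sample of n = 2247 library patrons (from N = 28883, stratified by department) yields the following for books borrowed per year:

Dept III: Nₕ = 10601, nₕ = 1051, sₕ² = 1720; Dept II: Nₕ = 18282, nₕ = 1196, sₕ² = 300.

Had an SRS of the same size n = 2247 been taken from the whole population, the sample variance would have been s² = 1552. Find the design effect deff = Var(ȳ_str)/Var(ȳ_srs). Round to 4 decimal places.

Var(ȳ_str) = Σ Wₕ²(1−fₕ)sₕ²/nₕ with Wₕ = Nₕ/28883:
  Dept III: (10601/28883)²·(1−1051/10601)·1720/1051 = 0.19860553
  Dept II: (18282/28883)²·(1−1196/18282)·300/1196 = 0.093922486
  → Var(ȳ_str) = 0.29252802.
Var(ȳ_srs) = (1 − 2247/28883)·1552/2247 = 0.63696468.
deff = 0.29252802 / 0.63696468 = 0.4593.

0.4593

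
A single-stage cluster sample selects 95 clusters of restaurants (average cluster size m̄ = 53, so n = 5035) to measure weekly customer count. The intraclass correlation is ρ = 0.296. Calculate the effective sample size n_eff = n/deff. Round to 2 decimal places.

307.16

deff = 1 + (53 − 1)·0.296 = 1 + 15.392 = 16.392.
n_eff = 5035 / 16.392 = 307.16.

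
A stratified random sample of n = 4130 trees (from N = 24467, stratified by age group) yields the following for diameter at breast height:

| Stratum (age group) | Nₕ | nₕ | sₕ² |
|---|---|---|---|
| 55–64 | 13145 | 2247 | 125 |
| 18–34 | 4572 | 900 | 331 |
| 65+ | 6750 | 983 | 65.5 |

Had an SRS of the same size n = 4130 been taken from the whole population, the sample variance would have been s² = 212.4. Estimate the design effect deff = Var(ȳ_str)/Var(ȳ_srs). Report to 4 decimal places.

Var(ȳ_str) = Σ Wₕ²(1−fₕ)sₕ²/nₕ with Wₕ = Nₕ/24467:
  55–64: (13145/24467)²·(1−2247/13145)·125/2247 = 0.013312294
  18–34: (4572/24467)²·(1−900/4572)·331/900 = 0.010314138
  65+: (6750/24467)²·(1−983/6750)·65.5/983 = 0.0043329139
  → Var(ȳ_str) = 0.027959346.
Var(ȳ_srs) = (1 − 4130/24467)·212.4/4130 = 0.042747491.
deff = 0.027959346 / 0.042747491 = 0.6541.

0.6541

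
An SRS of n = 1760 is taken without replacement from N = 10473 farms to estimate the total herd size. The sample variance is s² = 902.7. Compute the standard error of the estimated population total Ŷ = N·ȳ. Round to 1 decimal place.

6841.2

Var(Ŷ) = N²·Var(ȳ) = N²·(1 − n/N)·s²/n.
f = 1760/10473 = 0.16805118; Var(ȳ) = 0.83194882·902.7/1760 = 0.42670466.
Var(Ŷ) = 10473² · 0.42670466 = 4.6802558 × 10^7.
SE(Ŷ) = √(4.6802558 × 10^7) = 6841.2.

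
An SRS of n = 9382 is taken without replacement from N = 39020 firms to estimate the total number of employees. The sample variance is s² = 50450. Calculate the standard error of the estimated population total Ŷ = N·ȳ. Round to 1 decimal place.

78858.9

Var(Ŷ) = N²·Var(ȳ) = N²·(1 − n/N)·s²/n.
f = 9382/39020 = 0.24044080; Var(ȳ) = 0.75955920·50450/9382 = 4.0843916.
Var(Ŷ) = 39020² · 4.0843916 = 6.2187329 × 10^9.
SE(Ŷ) = √(6.2187329 × 10^9) = 78858.9.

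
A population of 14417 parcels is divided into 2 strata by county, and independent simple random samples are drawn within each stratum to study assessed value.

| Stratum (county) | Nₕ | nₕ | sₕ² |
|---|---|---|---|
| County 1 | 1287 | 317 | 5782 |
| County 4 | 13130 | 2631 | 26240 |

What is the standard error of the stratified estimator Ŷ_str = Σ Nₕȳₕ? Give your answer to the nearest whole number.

Var(Ŷ_str) = Σₕ Nₕ²(1 − fₕ)sₕ²/nₕ.
County 1: 1287²·(1 − 317/1287)·5782/317 = 2.2770319 × 10^7.
County 4: 13130²·(1 − 2631/13130)·26240/2631 = 1.374851 × 10^9.
Sum = 1.3976213 × 10^9.
SE = √(1.3976213 × 10^9) = 37385.

37385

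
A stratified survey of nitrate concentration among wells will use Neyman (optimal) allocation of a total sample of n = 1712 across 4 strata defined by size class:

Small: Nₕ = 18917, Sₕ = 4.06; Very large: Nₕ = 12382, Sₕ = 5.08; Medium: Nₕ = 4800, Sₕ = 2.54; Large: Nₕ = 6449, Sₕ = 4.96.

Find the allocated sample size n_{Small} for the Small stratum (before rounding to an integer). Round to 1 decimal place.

715.1

Neyman allocation: nₕ = n·NₕSₕ / Σⱼ NⱼSⱼ.
Σ NⱼSⱼ = 18917·4.06 + 12382·5.08 + 4800·2.54 + 6449·4.96 = 183882.62.
n_{Small} = 1712·18917·4.06 / 183882.62 = 715.1.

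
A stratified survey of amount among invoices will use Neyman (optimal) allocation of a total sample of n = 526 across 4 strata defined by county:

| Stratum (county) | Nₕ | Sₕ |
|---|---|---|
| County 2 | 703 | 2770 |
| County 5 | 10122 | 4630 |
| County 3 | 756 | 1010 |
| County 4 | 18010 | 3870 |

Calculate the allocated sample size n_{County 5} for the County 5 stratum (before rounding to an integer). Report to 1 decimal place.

Neyman allocation: nₕ = n·NₕSₕ / Σⱼ NⱼSⱼ.
Σ NⱼSⱼ = 703·2770 + 10122·4630 + 756·1010 + 18010·3870 = 1.1927443 × 10^8.
n_{County 5} = 526·10122·4630 / (1.1927443 × 10^8) = 206.7.

206.7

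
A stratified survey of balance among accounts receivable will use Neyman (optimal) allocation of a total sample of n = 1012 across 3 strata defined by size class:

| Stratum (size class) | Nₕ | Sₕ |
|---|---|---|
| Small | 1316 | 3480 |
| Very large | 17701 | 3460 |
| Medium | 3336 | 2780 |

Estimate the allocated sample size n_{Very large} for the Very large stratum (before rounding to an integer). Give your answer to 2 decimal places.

825.31

Neyman allocation: nₕ = n·NₕSₕ / Σⱼ NⱼSⱼ.
Σ NⱼSⱼ = 1316·3480 + 17701·3460 + 3336·2780 = 7.509922 × 10^7.
n_{Very large} = 1012·17701·3460 / (7.509922 × 10^7) = 825.31.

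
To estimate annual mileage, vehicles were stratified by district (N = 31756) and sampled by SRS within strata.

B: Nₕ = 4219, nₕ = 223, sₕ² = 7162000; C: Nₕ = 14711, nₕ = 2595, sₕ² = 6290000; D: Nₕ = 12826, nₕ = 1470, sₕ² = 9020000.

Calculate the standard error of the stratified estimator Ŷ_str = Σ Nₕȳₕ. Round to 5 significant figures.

1.3665 × 10^6

Var(Ŷ_str) = Σₕ Nₕ²(1 − fₕ)sₕ²/nₕ.
B: 4219²·(1 − 223/4219)·7162000/223 = 5.4145761 × 10^11.
C: 14711²·(1 − 2595/14711)·6290000/2595 = 4.3203083 × 10^11.
D: 12826²·(1 − 1470/12826)·9020000/1470 = 8.9372894 × 10^11.
Sum = 1.8672174 × 10^12.
SE = √(1.8672174 × 10^12) = 1.3665 × 10^6.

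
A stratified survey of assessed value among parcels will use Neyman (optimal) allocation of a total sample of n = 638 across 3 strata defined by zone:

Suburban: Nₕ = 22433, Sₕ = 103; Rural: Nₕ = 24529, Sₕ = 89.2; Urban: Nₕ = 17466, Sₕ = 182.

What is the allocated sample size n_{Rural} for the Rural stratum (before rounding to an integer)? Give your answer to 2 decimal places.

Neyman allocation: nₕ = n·NₕSₕ / Σⱼ NⱼSⱼ.
Σ NⱼSⱼ = 22433·103 + 24529·89.2 + 17466·182 = 7.6773978 × 10^6.
n_{Rural} = 638·24529·89.2 / (7.6773978 × 10^6) = 181.82.

181.82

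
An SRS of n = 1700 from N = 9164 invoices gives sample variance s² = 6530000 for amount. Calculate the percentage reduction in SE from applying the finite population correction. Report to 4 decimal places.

9.7508

f = n/N = 1700/9164 = 0.18550851.
SE_no-fpc = √(s²/n) = 61.977225; SE_fpc = √((1−f)s²/n) = 55.933939.
Ratio = √(1−f) = 0.90249182. Reduction = 100·(1 − 0.90249182) = 9.7508%.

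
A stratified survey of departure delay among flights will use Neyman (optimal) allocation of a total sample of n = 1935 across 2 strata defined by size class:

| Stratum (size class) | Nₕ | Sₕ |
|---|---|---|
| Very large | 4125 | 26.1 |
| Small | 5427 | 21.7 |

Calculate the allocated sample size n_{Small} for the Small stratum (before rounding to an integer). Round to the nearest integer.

Neyman allocation: nₕ = n·NₕSₕ / Σⱼ NⱼSⱼ.
Σ NⱼSⱼ = 4125·26.1 + 5427·21.7 = 225428.4.
n_{Small} = 1935·5427·21.7 / 225428.4 = 1011.

1011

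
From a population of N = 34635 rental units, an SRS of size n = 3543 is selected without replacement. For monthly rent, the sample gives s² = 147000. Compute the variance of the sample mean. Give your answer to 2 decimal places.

37.25

Under SRS without replacement, Var(ȳ) = (1 − f)·s²/n with f = n/N = 3543/34635 = 0.10229537.
Var(ȳ) = (1 − 0.10229537)·147000/3543 = 0.89770463·41.490262 = 37.246001.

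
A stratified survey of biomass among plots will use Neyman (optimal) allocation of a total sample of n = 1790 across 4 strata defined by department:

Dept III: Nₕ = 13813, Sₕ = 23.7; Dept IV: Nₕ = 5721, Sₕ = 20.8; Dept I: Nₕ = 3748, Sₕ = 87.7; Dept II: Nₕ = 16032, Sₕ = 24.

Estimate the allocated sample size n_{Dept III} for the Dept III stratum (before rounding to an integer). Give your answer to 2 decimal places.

505.24

Neyman allocation: nₕ = n·NₕSₕ / Σⱼ NⱼSⱼ.
Σ NⱼSⱼ = 13813·23.7 + 5721·20.8 + 3748·87.7 + 16032·24 = 1.1598325 × 10^6.
n_{Dept III} = 1790·13813·23.7 / (1.1598325 × 10^6) = 505.24.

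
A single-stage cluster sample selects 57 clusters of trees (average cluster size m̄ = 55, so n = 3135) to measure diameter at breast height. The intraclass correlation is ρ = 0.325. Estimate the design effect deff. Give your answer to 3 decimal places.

deff = 1 + (55 − 1)·0.325 = 1 + 17.55 = 18.55.

18.550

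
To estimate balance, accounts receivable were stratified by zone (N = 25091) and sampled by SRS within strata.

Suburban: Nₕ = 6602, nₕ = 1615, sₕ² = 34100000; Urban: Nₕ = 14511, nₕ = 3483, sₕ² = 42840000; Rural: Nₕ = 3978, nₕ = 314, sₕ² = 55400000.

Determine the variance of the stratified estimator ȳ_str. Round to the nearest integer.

Var(ȳ_str) = Σₕ Wₕ²(1 − fₕ)sₕ²/nₕ with Wₕ = Nₕ/N, N = 25091.
Suburban: Wₕ = 0.26312224; term = 0.26312224²·(1 − 0.24462284)·34100000/1615 = 1104.2332.
Urban: Wₕ = 0.57833486; term = 0.57833486²·(1 − 0.24002481)·42840000/3483 = 3126.4691.
Rural: Wₕ = 0.15854290; term = 0.15854290²·(1 − 0.07893414)·55400000/314 = 4084.74.
Sum = 8315.4423.

8315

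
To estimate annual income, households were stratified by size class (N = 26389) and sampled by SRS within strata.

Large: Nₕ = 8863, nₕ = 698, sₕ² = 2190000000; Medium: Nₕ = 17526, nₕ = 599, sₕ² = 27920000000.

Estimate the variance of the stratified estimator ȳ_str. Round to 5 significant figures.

Var(ȳ_str) = Σₕ Wₕ²(1 − fₕ)sₕ²/nₕ with Wₕ = Nₕ/N, N = 26389.
Large: Wₕ = 0.33585964; term = 0.33585964²·(1 − 0.07875437)·2190000000/698 = 326046.67.
Medium: Wₕ = 0.66414036; term = 0.66414036²·(1 − 0.03417779)·27920000000/599 = 1.9856629 × 10^7.
Sum = 2.0182676 × 10^7.

2.0183 × 10^7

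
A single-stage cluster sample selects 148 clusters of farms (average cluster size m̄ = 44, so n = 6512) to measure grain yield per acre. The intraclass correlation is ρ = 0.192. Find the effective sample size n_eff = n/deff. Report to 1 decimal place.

deff = 1 + (44 − 1)·0.192 = 1 + 8.256 = 9.256.
n_eff = 6512 / 9.256 = 703.5.

703.5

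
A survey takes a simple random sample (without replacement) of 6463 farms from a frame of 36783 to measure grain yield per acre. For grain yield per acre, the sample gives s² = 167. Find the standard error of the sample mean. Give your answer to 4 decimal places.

0.1459

Under SRS without replacement, Var(ȳ) = (1 − f)·s²/n with f = n/N = 6463/36783 = 0.17570617.
Var(ȳ) = (1 − 0.17570617)·167/6463 = 0.82429383·0.025839393 = 0.021299253.
SE(ȳ) = √(0.021299253) = 0.1459.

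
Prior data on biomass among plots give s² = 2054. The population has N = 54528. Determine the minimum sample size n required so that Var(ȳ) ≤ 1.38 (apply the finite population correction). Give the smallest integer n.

1449

Without fpc, n₀ = s²/D = 2054/1.38 = 1488.4058.
With fpc, (1 − n/N)·s²/n ≤ D requires n ≥ n₀/(1 + n₀/N) = 1488.4058/(1 + 1488.4058/54528) = 1448.8575.
Rounding up, n = 1449.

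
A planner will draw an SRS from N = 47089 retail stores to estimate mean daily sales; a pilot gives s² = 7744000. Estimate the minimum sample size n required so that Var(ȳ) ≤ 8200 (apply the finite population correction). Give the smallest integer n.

926

Without fpc, n₀ = s²/D = 7744000/8200 = 944.3902.
With fpc, (1 − n/N)·s²/n ≤ D requires n ≥ n₀/(1 + n₀/N) = 944.3902/(1 + 944.3902/47089) = 925.8224.
Rounding up, n = 926.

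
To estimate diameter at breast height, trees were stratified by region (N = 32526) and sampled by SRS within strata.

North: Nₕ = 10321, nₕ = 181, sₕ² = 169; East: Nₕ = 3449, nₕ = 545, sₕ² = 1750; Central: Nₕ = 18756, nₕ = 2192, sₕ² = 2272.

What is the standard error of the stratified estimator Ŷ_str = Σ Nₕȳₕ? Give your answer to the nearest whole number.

Var(Ŷ_str) = Σₕ Nₕ²(1 − fₕ)sₕ²/nₕ.
North: 10321²·(1 − 181/10321)·169/181 = 9.7716491 × 10^7.
East: 3449²·(1 − 545/3449)·1750/545 = 3.2161134 × 10^7.
Central: 18756²·(1 − 2192/18756)·2272/2192 = 3.2201287 × 10^8.
Sum = 4.518905 × 10^8.
SE = √(4.518905 × 10^8) = 21258.

21258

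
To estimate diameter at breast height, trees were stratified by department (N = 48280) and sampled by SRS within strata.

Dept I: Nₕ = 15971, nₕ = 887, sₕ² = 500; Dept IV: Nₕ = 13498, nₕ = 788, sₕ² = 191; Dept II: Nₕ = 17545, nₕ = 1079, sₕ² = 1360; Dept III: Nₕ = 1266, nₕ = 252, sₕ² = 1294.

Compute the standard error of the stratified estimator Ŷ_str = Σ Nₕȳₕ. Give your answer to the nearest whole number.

23412

Var(Ŷ_str) = Σₕ Nₕ²(1 − fₕ)sₕ²/nₕ.
Dept I: 15971²·(1 − 887/15971)·500/887 = 1.3579851 × 10^8.
Dept IV: 13498²·(1 − 788/13498)·191/788 = 4.1583604 × 10^7.
Dept II: 17545²·(1 − 1079/17545)·1360/1079 = 3.6413208 × 10^8.
Dept III: 1266²·(1 − 252/1266)·1294/252 = 6.5918209 × 10^6.
Sum = 5.4810601 × 10^8.
SE = √(5.4810601 × 10^8) = 23412.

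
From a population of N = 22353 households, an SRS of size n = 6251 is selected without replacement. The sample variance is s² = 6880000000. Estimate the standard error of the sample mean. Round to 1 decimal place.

890.4

Under SRS without replacement, Var(ȳ) = (1 − f)·s²/n with f = n/N = 6251/22353 = 0.27964926.
Var(ȳ) = (1 − 0.27964926)·6880000000/6251 = 0.72035074·1.1006239 × 10^6 = 792835.24.
SE(ȳ) = √(792835.24) = 890.4.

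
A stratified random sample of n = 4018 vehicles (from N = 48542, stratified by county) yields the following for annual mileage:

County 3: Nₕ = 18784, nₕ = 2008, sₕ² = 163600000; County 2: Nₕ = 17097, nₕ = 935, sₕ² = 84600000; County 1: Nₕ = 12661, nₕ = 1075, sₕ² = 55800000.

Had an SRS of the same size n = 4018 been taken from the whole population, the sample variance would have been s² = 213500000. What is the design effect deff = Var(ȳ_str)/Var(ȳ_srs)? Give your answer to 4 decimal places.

0.5076

Var(ȳ_str) = Σ Wₕ²(1−fₕ)sₕ²/nₕ with Wₕ = Nₕ/48542:
  County 3: (18784/48542)²·(1−2008/18784)·163600000/2008 = 10895.841
  County 2: (17097/48542)²·(1−935/17097)·84600000/935 = 10610.563
  County 1: (12661/48542)²·(1−1075/12661)·55800000/1075 = 3231.409
  → Var(ȳ_str) = 24737.813.
Var(ȳ_srs) = (1 − 4018/48542)·213500000/4018 = 48737.635.
deff = 24737.813 / 48737.635 = 0.5076.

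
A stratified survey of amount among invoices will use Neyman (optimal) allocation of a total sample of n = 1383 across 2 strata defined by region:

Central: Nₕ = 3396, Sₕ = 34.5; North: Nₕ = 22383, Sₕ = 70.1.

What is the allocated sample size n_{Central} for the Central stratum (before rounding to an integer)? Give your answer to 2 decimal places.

Neyman allocation: nₕ = n·NₕSₕ / Σⱼ NⱼSⱼ.
Σ NⱼSⱼ = 3396·34.5 + 22383·70.1 = 1.6862103 × 10^6.
n_{Central} = 1383·3396·34.5 / (1.6862103 × 10^6) = 96.09.

96.09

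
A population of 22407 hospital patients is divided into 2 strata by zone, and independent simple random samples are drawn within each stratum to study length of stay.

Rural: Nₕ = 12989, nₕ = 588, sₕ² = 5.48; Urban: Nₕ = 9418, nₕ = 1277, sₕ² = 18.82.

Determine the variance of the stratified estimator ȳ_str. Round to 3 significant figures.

0.00524

Var(ȳ_str) = Σₕ Wₕ²(1 − fₕ)sₕ²/nₕ with Wₕ = Nₕ/N, N = 22407.
Rural: Wₕ = 0.57968492; term = 0.57968492²·(1 − 0.04526907)·5.48/588 = 0.0029899796.
Urban: Wₕ = 0.42031508; term = 0.42031508²·(1 − 0.13559142)·18.82/1277 = 0.002250597.
Sum = 0.0052405766.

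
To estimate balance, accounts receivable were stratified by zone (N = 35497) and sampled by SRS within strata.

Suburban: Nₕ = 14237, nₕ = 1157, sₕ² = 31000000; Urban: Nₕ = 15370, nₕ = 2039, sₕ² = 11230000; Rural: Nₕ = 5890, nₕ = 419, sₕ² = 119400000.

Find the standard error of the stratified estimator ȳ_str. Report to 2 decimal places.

110.20

Var(ȳ_str) = Σₕ Wₕ²(1 − fₕ)sₕ²/nₕ with Wₕ = Nₕ/N, N = 35497.
Suburban: Wₕ = 0.40107615; term = 0.40107615²·(1 − 0.08126712)·31000000/1157 = 3959.7819.
Urban: Wₕ = 0.43299434; term = 0.43299434²·(1 − 0.13266103)·11230000/2039 = 895.60359.
Rural: Wₕ = 0.16592952; term = 0.16592952²·(1 − 0.07113752)·119400000/419 = 7287.6753.
Sum = 12143.061.
SE = √(12143.061) = 110.20.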